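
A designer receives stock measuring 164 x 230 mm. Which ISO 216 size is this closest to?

C5 (162 × 229 mm)

Aspect ratio 230/164 ≈ 1.402 — close to the ISO √2 ≈ 1.414.
In the C-series (envelope sizes, between A and B): C5 = 162 × 229 mm.
Off by 3 mm total — nearest standard size.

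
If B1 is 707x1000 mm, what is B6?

B2: ⌊1000/2⌋ × 707 = 500 × 707 mm
B3: ⌊707/2⌋ × 500 = 353 × 500 mm
B4: ⌊500/2⌋ × 353 = 250 × 353 mm
B5: ⌊353/2⌋ × 250 = 176 × 250 mm
B6: ⌊250/2⌋ × 176 = 125 × 176 mm

125 × 176 mm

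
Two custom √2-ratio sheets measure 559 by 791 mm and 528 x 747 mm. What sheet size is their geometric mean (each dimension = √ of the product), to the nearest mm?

Short side: √(559 · 528) = √295152 ≈ 543.3 → 543 mm
Long side: √(791 · 747) = √590877 ≈ 768.7 → 769 mm

543 × 769 mm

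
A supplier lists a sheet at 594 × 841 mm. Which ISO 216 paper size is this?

A1 (594 × 841 mm)

Aspect ratio 841/594 ≈ 1.416 — close to the ISO √2 ≈ 1.414.
In the A-series (A0 area = 1 m²): A1 = 594 × 841 mm.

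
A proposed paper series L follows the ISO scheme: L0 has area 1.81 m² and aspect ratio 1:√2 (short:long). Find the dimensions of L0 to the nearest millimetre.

Let the short side be w mm. Then w · w√2 = 1.81 m² = 1,810,000 mm².
w² = 1,810,000/√2, so w ≈ 1131.3 mm; long side = w√2 ≈ 1599.9 mm.

1131 × 1600 mm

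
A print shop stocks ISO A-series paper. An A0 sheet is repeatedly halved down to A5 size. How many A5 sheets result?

32

Each ISO step halves the sheet: 1 × A0 → 2 × A1 → 4 × A2 → 8 × A3 → …
From A0 to A5 is 5 halving steps: 2^5 = 32.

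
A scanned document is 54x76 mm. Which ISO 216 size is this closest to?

A8 (52 × 74 mm)

Aspect ratio 76/54 ≈ 1.407 — close to the ISO √2 ≈ 1.414.
In the A-series (A0 area = 1 m²): A8 = 52 × 74 mm.
Off by 4 mm total — nearest standard size.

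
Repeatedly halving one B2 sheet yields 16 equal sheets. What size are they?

B6

16 = 2^4, so 4 halving steps.
B2 → B3 → … → B6 after 4 steps.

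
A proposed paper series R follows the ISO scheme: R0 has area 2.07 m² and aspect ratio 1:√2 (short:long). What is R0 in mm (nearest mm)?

Let the short side be w mm. Then w · w√2 = 2.07 m² = 2,070,000 mm².
w² = 2,070,000/√2, so w ≈ 1209.8 mm; long side = w√2 ≈ 1711.0 mm.

1210 × 1711 mm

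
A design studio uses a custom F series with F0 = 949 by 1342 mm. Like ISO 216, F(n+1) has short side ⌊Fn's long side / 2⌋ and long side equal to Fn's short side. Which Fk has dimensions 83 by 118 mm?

F0: 949 × 1342 mm
F1: 671 × 949 mm
F2: 474 × 671 mm
F3: 335 × 474 mm
F4: 237 × 335 mm
F5: 167 × 237 mm
F6: 118 × 167 mm
F7: 83 × 118 mm
F8: 59 × 83 mm
→ matches F7.

F7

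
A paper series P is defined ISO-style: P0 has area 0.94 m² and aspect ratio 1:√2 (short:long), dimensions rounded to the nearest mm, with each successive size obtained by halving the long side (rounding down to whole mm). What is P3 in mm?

288 × 407 mm

Let P0's short side be w mm. w · w√2 = 0.94 m² = 940,000 mm², so w ≈ 815.3 mm and w√2 ≈ 1153.0 mm → P0 = 815 × 1153 mm.
P1: ⌊1153/2⌋ × 815 = 576 × 815 mm
P2: ⌊815/2⌋ × 576 = 407 × 576 mm
P3: ⌊576/2⌋ × 407 = 288 × 407 mm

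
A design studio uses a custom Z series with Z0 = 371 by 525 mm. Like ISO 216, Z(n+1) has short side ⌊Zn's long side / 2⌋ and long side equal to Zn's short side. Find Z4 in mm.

92 × 131 mm

Z1 = 262 × 371 mm (from Z0 by 1 halving).
Z2: ⌊371/2⌋ × 262 = 185 × 262 mm
Z3: ⌊262/2⌋ × 185 = 131 × 185 mm
Z4: ⌊185/2⌋ × 131 = 92 × 131 mm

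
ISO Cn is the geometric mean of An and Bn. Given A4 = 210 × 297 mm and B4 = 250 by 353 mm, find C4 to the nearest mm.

Short side: √(210 · 250) = √52500 ≈ 229.1 → 229 mm
Long side: √(297 · 353) = √104841 ≈ 323.8 → 324 mm

229 × 324 mm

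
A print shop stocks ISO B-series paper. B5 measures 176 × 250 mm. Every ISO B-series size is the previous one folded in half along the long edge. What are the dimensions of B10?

B6: ⌊250/2⌋ × 176 = 125 × 176 mm
B7: ⌊176/2⌋ × 125 = 88 × 125 mm
B8: ⌊125/2⌋ × 88 = 62 × 88 mm
B9: ⌊88/2⌋ × 62 = 44 × 62 mm
B10: ⌊62/2⌋ × 44 = 31 × 44 mm

31 × 44 mm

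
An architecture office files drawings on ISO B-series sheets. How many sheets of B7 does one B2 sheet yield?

32

Each ISO step halves the sheet: 1 × B2 → 2 × B3 → 4 × B4 → 8 × B5 → …
From B2 to B7 is 5 halving steps: 2^5 = 32.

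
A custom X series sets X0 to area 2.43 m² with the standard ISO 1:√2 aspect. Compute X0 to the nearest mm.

Let the short side be w mm. Then w · w√2 = 2.43 m² = 2,430,000 mm².
w² = 2,430,000/√2, so w ≈ 1310.8 mm; long side = w√2 ≈ 1853.8 mm.

1311 × 1854 mm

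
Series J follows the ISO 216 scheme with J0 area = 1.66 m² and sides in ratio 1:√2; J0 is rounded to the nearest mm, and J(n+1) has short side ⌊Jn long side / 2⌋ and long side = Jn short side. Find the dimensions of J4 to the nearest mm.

270 × 383 mm

Let J0's short side be w mm. w · w√2 = 1.66 m² = 1,660,000 mm², so w ≈ 1083.4 mm and w√2 ≈ 1532.2 mm → J0 = 1083 × 1532 mm.
J1: ⌊1532/2⌋ × 1083 = 766 × 1083 mm
J2: ⌊1083/2⌋ × 766 = 541 × 766 mm
J3: ⌊766/2⌋ × 541 = 383 × 541 mm
J4: ⌊541/2⌋ × 383 = 270 × 383 mm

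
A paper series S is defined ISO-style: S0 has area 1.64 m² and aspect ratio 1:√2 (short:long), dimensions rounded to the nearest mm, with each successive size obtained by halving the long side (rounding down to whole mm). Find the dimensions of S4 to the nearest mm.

Let S0's short side be w mm. w · w√2 = 1.64 m² = 1,640,000 mm², so w ≈ 1076.9 mm and w√2 ≈ 1522.9 mm → S0 = 1077 × 1523 mm.
S1: ⌊1523/2⌋ × 1077 = 761 × 1077 mm
S2: ⌊1077/2⌋ × 761 = 538 × 761 mm
S3: ⌊761/2⌋ × 538 = 380 × 538 mm
S4: ⌊538/2⌋ × 380 = 269 × 380 mm

269 × 380 mm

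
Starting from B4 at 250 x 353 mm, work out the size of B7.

B5: ⌊353/2⌋ × 250 = 176 × 250 mm
B6: ⌊250/2⌋ × 176 = 125 × 176 mm
B7: ⌊176/2⌋ × 125 = 88 × 125 mm

88 × 125 mm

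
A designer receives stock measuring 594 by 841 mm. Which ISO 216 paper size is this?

Aspect ratio 841/594 ≈ 1.416 — close to the ISO √2 ≈ 1.414.
In the A-series (A0 area = 1 m²): A1 = 594 × 841 mm.

A1 (594 × 841 mm)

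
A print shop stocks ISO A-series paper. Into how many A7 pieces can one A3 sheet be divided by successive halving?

16

Each ISO step halves the sheet: 1 × A3 → 2 × A4 → 4 × A5 → 8 × A6 → …
From A3 to A7 is 4 halving steps: 2^4 = 16.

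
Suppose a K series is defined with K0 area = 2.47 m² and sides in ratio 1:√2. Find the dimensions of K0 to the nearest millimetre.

Let the short side be w mm. Then w · w√2 = 2.47 m² = 2,470,000 mm².
w² = 2,470,000/√2, so w ≈ 1321.6 mm; long side = w√2 ≈ 1869.0 mm.

1322 × 1869 mm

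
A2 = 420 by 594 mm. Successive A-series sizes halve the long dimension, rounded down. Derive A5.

A3: ⌊594/2⌋ × 420 = 297 × 420 mm
A4: ⌊420/2⌋ × 297 = 210 × 297 mm
A5: ⌊297/2⌋ × 210 = 148 × 210 mm

148 × 210 mm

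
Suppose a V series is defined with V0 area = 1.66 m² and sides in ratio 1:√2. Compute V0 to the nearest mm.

1083 × 1532 mm

Let the short side be w mm. Then w · w√2 = 1.66 m² = 1,660,000 mm².
w² = 1,660,000/√2, so w ≈ 1083.4 mm; long side = w√2 ≈ 1532.2 mm.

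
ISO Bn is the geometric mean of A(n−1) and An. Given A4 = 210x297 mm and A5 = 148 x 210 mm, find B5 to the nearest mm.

176 × 250 mm

Short side: √(210 · 148) = √31080 ≈ 176.3 → 176 mm
Long side: √(297 · 210) = √62370 ≈ 249.7 → 250 mm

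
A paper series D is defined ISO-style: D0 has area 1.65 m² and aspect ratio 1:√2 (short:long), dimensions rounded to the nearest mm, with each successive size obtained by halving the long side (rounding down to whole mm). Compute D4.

270 × 382 mm

Let D0's short side be w mm. w · w√2 = 1.65 m² = 1,650,000 mm², so w ≈ 1080.2 mm and w√2 ≈ 1527.6 mm → D0 = 1080 × 1528 mm.
D1: ⌊1528/2⌋ × 1080 = 764 × 1080 mm
D2: ⌊1080/2⌋ × 764 = 540 × 764 mm
D3: ⌊764/2⌋ × 540 = 382 × 540 mm
D4: ⌊540/2⌋ × 382 = 270 × 382 mm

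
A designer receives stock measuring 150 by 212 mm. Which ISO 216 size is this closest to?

Aspect ratio 212/150 ≈ 1.413 — close to the ISO √2 ≈ 1.414.
In the A-series (A0 area = 1 m²): A5 = 148 × 210 mm.
Off by 4 mm total — nearest standard size.

A5 (148 × 210 mm)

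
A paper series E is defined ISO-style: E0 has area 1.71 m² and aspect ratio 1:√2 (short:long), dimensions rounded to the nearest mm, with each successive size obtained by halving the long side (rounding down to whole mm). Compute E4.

Let E0's short side be w mm. w · w√2 = 1.71 m² = 1,710,000 mm², so w ≈ 1099.6 mm and w√2 ≈ 1555.1 mm → E0 = 1100 × 1555 mm.
E1: ⌊1555/2⌋ × 1100 = 777 × 1100 mm
E2: ⌊1100/2⌋ × 777 = 550 × 777 mm
E3: ⌊777/2⌋ × 550 = 388 × 550 mm
E4: ⌊550/2⌋ × 388 = 275 × 388 mm

275 × 388 mm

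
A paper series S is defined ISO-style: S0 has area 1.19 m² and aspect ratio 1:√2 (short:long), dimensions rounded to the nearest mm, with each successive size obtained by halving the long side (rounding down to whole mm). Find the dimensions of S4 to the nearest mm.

229 × 324 mm

Let S0's short side be w mm. w · w√2 = 1.19 m² = 1,190,000 mm², so w ≈ 917.3 mm and w√2 ≈ 1297.3 mm → S0 = 917 × 1297 mm.
S1: ⌊1297/2⌋ × 917 = 648 × 917 mm
S2: ⌊917/2⌋ × 648 = 458 × 648 mm
S3: ⌊648/2⌋ × 458 = 324 × 458 mm
S4: ⌊458/2⌋ × 324 = 229 × 324 mm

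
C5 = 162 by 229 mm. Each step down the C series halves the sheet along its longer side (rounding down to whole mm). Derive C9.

C6: ⌊229/2⌋ × 162 = 114 × 162 mm
C7: ⌊162/2⌋ × 114 = 81 × 114 mm
C8: ⌊114/2⌋ × 81 = 57 × 81 mm
C9: ⌊81/2⌋ × 57 = 40 × 57 mm

40 × 57 mm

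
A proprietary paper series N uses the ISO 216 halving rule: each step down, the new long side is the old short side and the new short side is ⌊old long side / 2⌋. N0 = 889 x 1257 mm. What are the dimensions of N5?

N1: ⌊1257/2⌋ × 889 = 628 × 889 mm
N2: ⌊889/2⌋ × 628 = 444 × 628 mm
N3: ⌊628/2⌋ × 444 = 314 × 444 mm
N4: ⌊444/2⌋ × 314 = 222 × 314 mm
N5: ⌊314/2⌋ × 222 = 157 × 222 mm

157 × 222 mm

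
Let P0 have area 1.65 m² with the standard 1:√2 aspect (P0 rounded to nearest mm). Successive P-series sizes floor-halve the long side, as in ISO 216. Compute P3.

Let P0's short side be w mm. w · w√2 = 1.65 m² = 1,650,000 mm², so w ≈ 1080.2 mm and w√2 ≈ 1527.6 mm → P0 = 1080 × 1528 mm.
P1: ⌊1528/2⌋ × 1080 = 764 × 1080 mm
P2: ⌊1080/2⌋ × 764 = 540 × 764 mm
P3: ⌊764/2⌋ × 540 = 382 × 540 mm

382 × 540 mm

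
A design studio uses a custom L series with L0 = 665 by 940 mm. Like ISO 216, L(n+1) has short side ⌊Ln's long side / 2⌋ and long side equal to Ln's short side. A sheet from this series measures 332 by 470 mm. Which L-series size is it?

L2

L0: 665 × 940 mm
L1: 470 × 665 mm
L2: 332 × 470 mm
L3: 235 × 332 mm
→ matches L2.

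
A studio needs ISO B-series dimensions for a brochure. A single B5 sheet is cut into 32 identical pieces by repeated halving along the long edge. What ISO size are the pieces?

32 = 2^5, so 5 halving steps.
B5 → B6 → … → B10 after 5 steps.

B10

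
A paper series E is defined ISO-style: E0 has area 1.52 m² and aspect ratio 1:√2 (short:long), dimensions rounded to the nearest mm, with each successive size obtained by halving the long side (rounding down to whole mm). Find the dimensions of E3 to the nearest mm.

Let E0's short side be w mm. w · w√2 = 1.52 m² = 1,520,000 mm², so w ≈ 1036.7 mm and w√2 ≈ 1466.2 mm → E0 = 1037 × 1466 mm.
E1: ⌊1466/2⌋ × 1037 = 733 × 1037 mm
E2: ⌊1037/2⌋ × 733 = 518 × 733 mm
E3: ⌊733/2⌋ × 518 = 366 × 518 mm

366 × 518 mm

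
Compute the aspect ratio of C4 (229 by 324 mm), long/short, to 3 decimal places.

324 / 229 = 1.415
Matches √2 ≈ 1.414 — the ISO 216 defining ratio.

1.415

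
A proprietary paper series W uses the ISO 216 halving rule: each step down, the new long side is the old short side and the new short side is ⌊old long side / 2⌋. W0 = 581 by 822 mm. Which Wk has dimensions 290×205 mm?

W3

W0: 581 × 822 mm
W1: 411 × 581 mm
W2: 290 × 411 mm
W3: 205 × 290 mm
W4: 145 × 205 mm
→ matches W3.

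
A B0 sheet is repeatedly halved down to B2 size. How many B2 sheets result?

Each ISO step halves the sheet: 1 × B0 → 2 × B1 → 4 × B2
From B0 to B2 is 2 halving steps: 2^2 = 4.

4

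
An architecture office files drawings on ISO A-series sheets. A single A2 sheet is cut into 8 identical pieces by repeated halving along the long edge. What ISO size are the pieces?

8 = 2^3, so 3 halving steps.
A2 → A3 → … → A5 after 3 steps.

A5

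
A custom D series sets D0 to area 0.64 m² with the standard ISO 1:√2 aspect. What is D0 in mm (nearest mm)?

673 × 951 mm

Let the short side be w mm. Then w · w√2 = 0.64 m² = 640,000 mm².
w² = 640,000/√2, so w ≈ 672.7 mm; long side = w√2 ≈ 951.4 mm.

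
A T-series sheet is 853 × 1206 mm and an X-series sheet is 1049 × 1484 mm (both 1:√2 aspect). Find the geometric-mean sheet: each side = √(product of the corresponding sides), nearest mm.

Short side: √(853 · 1049) = √894797 ≈ 945.9 → 946 mm
Long side: √(1206 · 1484) = √1789704 ≈ 1337.8 → 1338 mm

946 × 1338 mm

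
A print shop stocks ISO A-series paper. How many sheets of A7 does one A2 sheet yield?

32

Each ISO step halves the sheet: 1 × A2 → 2 × A3 → 4 × A4 → 8 × A5 → …
From A2 to A7 is 5 halving steps: 2^5 = 32.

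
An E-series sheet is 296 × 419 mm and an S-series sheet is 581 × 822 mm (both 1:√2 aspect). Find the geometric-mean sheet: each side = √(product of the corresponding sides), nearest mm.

415 × 587 mm

Short side: √(296 · 581) = √171976 ≈ 414.7 → 415 mm
Long side: √(419 · 822) = √344418 ≈ 586.9 → 587 mm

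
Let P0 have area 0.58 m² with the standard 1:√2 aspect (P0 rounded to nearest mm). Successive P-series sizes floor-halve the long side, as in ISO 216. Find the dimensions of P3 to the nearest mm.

Let P0's short side be w mm. w · w√2 = 0.58 m² = 580,000 mm², so w ≈ 640.4 mm and w√2 ≈ 905.7 mm → P0 = 640 × 906 mm.
P1: ⌊906/2⌋ × 640 = 453 × 640 mm
P2: ⌊640/2⌋ × 453 = 320 × 453 mm
P3: ⌊453/2⌋ × 320 = 226 × 320 mm

226 × 320 mm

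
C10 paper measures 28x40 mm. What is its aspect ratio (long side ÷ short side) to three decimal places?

40 / 28 = 1.429
ISO 216 targets √2 ≈ 1.414; the +0.014 deviation is from mm rounding.

1.429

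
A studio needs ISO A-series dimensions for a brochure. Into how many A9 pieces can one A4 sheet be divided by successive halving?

A4 = 210 × 297 mm; A9 = 37 × 52 mm.
Each halving step doubles the count; 5 steps from A4 to A9.
2^5 = 32.

32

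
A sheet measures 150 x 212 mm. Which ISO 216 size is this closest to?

A5 (148 × 210 mm)

Aspect ratio 212/150 ≈ 1.413 — close to the ISO √2 ≈ 1.414.
In the A-series (A0 area = 1 m²): A5 = 148 × 210 mm.
Off by 4 mm total — nearest standard size.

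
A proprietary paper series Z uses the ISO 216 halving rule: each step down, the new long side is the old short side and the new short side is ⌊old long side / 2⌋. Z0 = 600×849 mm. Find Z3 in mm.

Z1: ⌊849/2⌋ × 600 = 424 × 600 mm
Z2: ⌊600/2⌋ × 424 = 300 × 424 mm
Z3: ⌊424/2⌋ × 300 = 212 × 300 mm

212 × 300 mm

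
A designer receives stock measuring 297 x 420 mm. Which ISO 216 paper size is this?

A3 (297 × 420 mm)

Aspect ratio 420/297 ≈ 1.414 — close to the ISO √2 ≈ 1.414.
In the A-series (A0 area = 1 m²): A3 = 297 × 420 mm.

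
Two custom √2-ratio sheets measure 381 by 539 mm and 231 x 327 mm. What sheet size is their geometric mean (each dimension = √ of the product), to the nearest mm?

Short side: √(381 · 231) = √88011 ≈ 296.7 → 297 mm
Long side: √(539 · 327) = √176253 ≈ 419.8 → 420 mm

297 × 420 mm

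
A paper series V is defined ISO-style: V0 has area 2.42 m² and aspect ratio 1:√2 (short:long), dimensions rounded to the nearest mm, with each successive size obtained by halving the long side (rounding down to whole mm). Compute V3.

462 × 654 mm

Let V0's short side be w mm. w · w√2 = 2.42 m² = 2,420,000 mm², so w ≈ 1308.1 mm and w√2 ≈ 1850.0 mm → V0 = 1308 × 1850 mm.
V1: ⌊1850/2⌋ × 1308 = 925 × 1308 mm
V2: ⌊1308/2⌋ × 925 = 654 × 925 mm
V3: ⌊925/2⌋ × 654 = 462 × 654 mm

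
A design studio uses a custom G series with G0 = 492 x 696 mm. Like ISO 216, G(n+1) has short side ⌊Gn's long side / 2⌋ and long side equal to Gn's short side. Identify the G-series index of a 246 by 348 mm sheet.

G2

G0: 492 × 696 mm
G1: 348 × 492 mm
G2: 246 × 348 mm
G3: 174 × 246 mm
→ matches G2.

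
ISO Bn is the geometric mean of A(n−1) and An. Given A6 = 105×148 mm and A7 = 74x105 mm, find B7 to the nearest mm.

88 × 125 mm

Short side: √(105 · 74) = √7770 ≈ 88.1 → 88 mm
Long side: √(148 · 105) = √15540 ≈ 124.7 → 125 mm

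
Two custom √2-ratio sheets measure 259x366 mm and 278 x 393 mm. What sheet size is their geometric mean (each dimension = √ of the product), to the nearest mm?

268 × 379 mm

Short side: √(259 · 278) = √72002 ≈ 268.3 → 268 mm
Long side: √(366 · 393) = √143838 ≈ 379.3 → 379 mm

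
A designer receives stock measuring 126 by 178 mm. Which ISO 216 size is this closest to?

Aspect ratio 178/126 ≈ 1.413 — close to the ISO √2 ≈ 1.414.
In the B-series (B0 = 1000 × 1414 mm): B6 = 125 × 176 mm.
Off by 3 mm total — nearest standard size.

B6 (125 × 176 mm)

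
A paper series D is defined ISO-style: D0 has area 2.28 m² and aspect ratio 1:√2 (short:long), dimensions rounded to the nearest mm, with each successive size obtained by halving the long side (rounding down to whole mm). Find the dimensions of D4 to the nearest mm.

317 × 449 mm

Let D0's short side be w mm. w · w√2 = 2.28 m² = 2,280,000 mm², so w ≈ 1269.7 mm and w√2 ≈ 1795.7 mm → D0 = 1270 × 1796 mm.
D1: ⌊1796/2⌋ × 1270 = 898 × 1270 mm
D2: ⌊1270/2⌋ × 898 = 635 × 898 mm
D3: ⌊898/2⌋ × 635 = 449 × 635 mm
D4: ⌊635/2⌋ × 449 = 317 × 449 mm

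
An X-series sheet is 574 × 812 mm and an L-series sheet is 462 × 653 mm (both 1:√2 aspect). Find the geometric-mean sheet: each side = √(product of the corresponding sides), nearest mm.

Short side: √(574 · 462) = √265188 ≈ 515.0 → 515 mm
Long side: √(812 · 653) = √530236 ≈ 728.2 → 728 mm

515 × 728 mm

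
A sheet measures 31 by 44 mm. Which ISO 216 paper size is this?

B10 (31 × 44 mm)

Aspect ratio 44/31 ≈ 1.419 — close to the ISO √2 ≈ 1.414.
In the B-series (B0 = 1000 × 1414 mm): B10 = 31 × 44 mm.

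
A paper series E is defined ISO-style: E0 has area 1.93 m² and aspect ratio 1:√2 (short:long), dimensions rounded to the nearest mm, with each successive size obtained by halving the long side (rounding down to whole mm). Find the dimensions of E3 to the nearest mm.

413 × 584 mm

Let E0's short side be w mm. w · w√2 = 1.93 m² = 1,930,000 mm², so w ≈ 1168.2 mm and w√2 ≈ 1652.1 mm → E0 = 1168 × 1652 mm.
E1: ⌊1652/2⌋ × 1168 = 826 × 1168 mm
E2: ⌊1168/2⌋ × 826 = 584 × 826 mm
E3: ⌊826/2⌋ × 584 = 413 × 584 mm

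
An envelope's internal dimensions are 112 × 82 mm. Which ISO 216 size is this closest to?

Aspect ratio 112/82 ≈ 1.366 (ISO target is √2 ≈ 1.414).
In the C-series (envelope sizes, between A and B): C7 = 81 × 114 mm.
Off by 3 mm total — nearest standard size.

C7 (81 × 114 mm)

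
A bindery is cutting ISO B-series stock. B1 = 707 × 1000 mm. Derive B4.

B2: ⌊1000/2⌋ × 707 = 500 × 707 mm
B3: ⌊707/2⌋ × 500 = 353 × 500 mm
B4: ⌊500/2⌋ × 353 = 250 × 353 mm

250 × 353 mm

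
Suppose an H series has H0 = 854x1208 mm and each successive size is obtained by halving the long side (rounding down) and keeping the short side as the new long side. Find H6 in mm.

106 × 151 mm

H1: ⌊1208/2⌋ × 854 = 604 × 854 mm
H2: ⌊854/2⌋ × 604 = 427 × 604 mm
H3: ⌊604/2⌋ × 427 = 302 × 427 mm
H4: ⌊427/2⌋ × 302 = 213 × 302 mm
H5: ⌊302/2⌋ × 213 = 151 × 213 mm
H6: ⌊213/2⌋ × 151 = 106 × 151 mm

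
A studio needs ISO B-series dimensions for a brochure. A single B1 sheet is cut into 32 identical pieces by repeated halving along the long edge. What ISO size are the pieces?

B6

32 = 2^5, so 5 halving steps.
B1 → B2 → … → B6 after 5 steps.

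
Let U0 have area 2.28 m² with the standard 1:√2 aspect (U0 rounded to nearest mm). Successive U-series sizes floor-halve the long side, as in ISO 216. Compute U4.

317 × 449 mm

Let U0's short side be w mm. w · w√2 = 2.28 m² = 2,280,000 mm², so w ≈ 1269.7 mm and w√2 ≈ 1795.7 mm → U0 = 1270 × 1796 mm.
U1: ⌊1796/2⌋ × 1270 = 898 × 1270 mm
U2: ⌊1270/2⌋ × 898 = 635 × 898 mm
U3: ⌊898/2⌋ × 635 = 449 × 635 mm
U4: ⌊635/2⌋ × 449 = 317 × 449 mm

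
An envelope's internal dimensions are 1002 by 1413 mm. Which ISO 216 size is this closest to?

Aspect ratio 1413/1002 ≈ 1.410 — close to the ISO √2 ≈ 1.414.
In the B-series (B0 = 1000 × 1414 mm): B0 = 1000 × 1414 mm.
Off by 3 mm total — nearest standard size.

B0 (1000 × 1414 mm)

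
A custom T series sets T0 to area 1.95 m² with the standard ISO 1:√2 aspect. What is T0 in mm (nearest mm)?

Let the short side be w mm. Then w · w√2 = 1.95 m² = 1,950,000 mm².
w² = 1,950,000/√2, so w ≈ 1174.2 mm; long side = w√2 ≈ 1660.6 mm.

1174 × 1661 mm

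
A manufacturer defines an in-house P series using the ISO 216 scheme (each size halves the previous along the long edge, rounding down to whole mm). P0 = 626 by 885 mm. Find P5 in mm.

110 × 156 mm

P1 = 442 × 626 mm (from P0 by 1 halving).
P2: ⌊626/2⌋ × 442 = 313 × 442 mm
P3: ⌊442/2⌋ × 313 = 221 × 313 mm
P4: ⌊313/2⌋ × 221 = 156 × 221 mm
P5: ⌊221/2⌋ × 156 = 110 × 156 mm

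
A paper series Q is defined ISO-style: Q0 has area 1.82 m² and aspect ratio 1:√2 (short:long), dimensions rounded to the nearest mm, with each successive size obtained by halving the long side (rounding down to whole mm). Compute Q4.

Let Q0's short side be w mm. w · w√2 = 1.82 m² = 1,820,000 mm², so w ≈ 1134.4 mm and w√2 ≈ 1604.3 mm → Q0 = 1134 × 1604 mm.
Q1: ⌊1604/2⌋ × 1134 = 802 × 1134 mm
Q2: ⌊1134/2⌋ × 802 = 567 × 802 mm
Q3: ⌊802/2⌋ × 567 = 401 × 567 mm
Q4: ⌊567/2⌋ × 401 = 283 × 401 mm

283 × 401 mm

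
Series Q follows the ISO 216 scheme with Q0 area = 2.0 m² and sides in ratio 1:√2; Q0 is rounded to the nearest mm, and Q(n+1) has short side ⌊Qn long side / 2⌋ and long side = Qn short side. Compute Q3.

Let Q0's short side be w mm. w · w√2 = 2.0 m² = 2,000,000 mm², so w ≈ 1189.2 mm and w√2 ≈ 1681.8 mm → Q0 = 1189 × 1682 mm.
Q1: ⌊1682/2⌋ × 1189 = 841 × 1189 mm
Q2: ⌊1189/2⌋ × 841 = 594 × 841 mm
Q3: ⌊841/2⌋ × 594 = 420 × 594 mm

420 × 594 mm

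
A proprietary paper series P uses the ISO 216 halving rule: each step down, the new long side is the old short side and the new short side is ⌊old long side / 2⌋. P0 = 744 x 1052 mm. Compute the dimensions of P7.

P1 = 526 × 744 mm (from P0 by 1 halving).
P2: ⌊744/2⌋ × 526 = 372 × 526 mm
P3: ⌊526/2⌋ × 372 = 263 × 372 mm
P4: ⌊372/2⌋ × 263 = 186 × 263 mm
P5: ⌊263/2⌋ × 186 = 131 × 186 mm
P6: ⌊186/2⌋ × 131 = 93 × 131 mm
P7: ⌊131/2⌋ × 93 = 65 × 93 mm

65 × 93 mm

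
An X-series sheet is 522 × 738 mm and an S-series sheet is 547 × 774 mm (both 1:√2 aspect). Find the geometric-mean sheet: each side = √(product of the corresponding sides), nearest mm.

Short side: √(522 · 547) = √285534 ≈ 534.4 → 534 mm
Long side: √(738 · 774) = √571212 ≈ 755.8 → 756 mm

534 × 756 mm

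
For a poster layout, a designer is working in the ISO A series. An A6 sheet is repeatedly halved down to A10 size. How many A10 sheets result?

Each ISO step halves the sheet: 1 × A6 → 2 × A7 → 4 × A8 → 8 × A9 → …
From A6 to A10 is 4 halving steps: 2^4 = 16.

16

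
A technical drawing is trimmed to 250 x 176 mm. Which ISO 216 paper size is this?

Aspect ratio 250/176 ≈ 1.420 — close to the ISO √2 ≈ 1.414.
In the B-series (B0 = 1000 × 1414 mm): B5 = 176 × 250 mm.

B5 (176 × 250 mm)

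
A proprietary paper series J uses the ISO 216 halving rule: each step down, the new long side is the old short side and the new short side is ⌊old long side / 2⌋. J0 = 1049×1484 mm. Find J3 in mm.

J1: ⌊1484/2⌋ × 1049 = 742 × 1049 mm
J2: ⌊1049/2⌋ × 742 = 524 × 742 mm
J3: ⌊742/2⌋ × 524 = 371 × 524 mm

371 × 524 mm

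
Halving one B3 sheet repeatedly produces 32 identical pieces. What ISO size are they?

B8

32 = 2^5, so 5 halving steps.
B3 → B4 → … → B8 after 5 steps.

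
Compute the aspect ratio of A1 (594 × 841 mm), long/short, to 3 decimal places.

841 / 594 = 1.416
ISO 216 targets √2 ≈ 1.414; the +0.002 deviation is from mm rounding.

1.416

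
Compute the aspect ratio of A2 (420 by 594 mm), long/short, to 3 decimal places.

594 / 420 = 1.414
Matches √2 ≈ 1.414 — the ISO 216 defining ratio.

1.414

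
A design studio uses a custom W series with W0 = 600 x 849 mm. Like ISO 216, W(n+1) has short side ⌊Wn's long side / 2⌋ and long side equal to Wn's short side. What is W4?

150 × 212 mm

W1: ⌊849/2⌋ × 600 = 424 × 600 mm
W2: ⌊600/2⌋ × 424 = 300 × 424 mm
W3: ⌊424/2⌋ × 300 = 212 × 300 mm
W4: ⌊300/2⌋ × 212 = 150 × 212 mm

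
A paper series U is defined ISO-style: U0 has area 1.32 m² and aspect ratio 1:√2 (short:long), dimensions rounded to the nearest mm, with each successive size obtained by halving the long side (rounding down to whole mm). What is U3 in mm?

341 × 483 mm

Let U0's short side be w mm. w · w√2 = 1.32 m² = 1,320,000 mm², so w ≈ 966.1 mm and w√2 ≈ 1366.3 mm → U0 = 966 × 1366 mm.
U1: ⌊1366/2⌋ × 966 = 683 × 966 mm
U2: ⌊966/2⌋ × 683 = 483 × 683 mm
U3: ⌊683/2⌋ × 483 = 341 × 483 mm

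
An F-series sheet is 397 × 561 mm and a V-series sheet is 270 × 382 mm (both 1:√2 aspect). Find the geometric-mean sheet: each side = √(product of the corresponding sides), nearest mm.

Short side: √(397 · 270) = √107190 ≈ 327.4 → 327 mm
Long side: √(561 · 382) = √214302 ≈ 462.9 → 463 mm

327 × 463 mm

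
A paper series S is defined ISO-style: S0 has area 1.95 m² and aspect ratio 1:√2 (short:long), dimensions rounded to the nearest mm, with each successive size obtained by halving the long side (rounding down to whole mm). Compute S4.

293 × 415 mm

Let S0's short side be w mm. w · w√2 = 1.95 m² = 1,950,000 mm², so w ≈ 1174.2 mm and w√2 ≈ 1660.6 mm → S0 = 1174 × 1661 mm.
S1: ⌊1661/2⌋ × 1174 = 830 × 1174 mm
S2: ⌊1174/2⌋ × 830 = 587 × 830 mm
S3: ⌊830/2⌋ × 587 = 415 × 587 mm
S4: ⌊587/2⌋ × 415 = 293 × 415 mm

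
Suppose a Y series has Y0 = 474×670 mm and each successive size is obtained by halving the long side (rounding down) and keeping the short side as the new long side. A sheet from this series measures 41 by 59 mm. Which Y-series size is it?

Y7

Y0: 474 × 670 mm
Y1: 335 × 474 mm
Y2: 237 × 335 mm
Y3: 167 × 237 mm
Y4: 118 × 167 mm
Y5: 83 × 118 mm
Y6: 59 × 83 mm
Y7: 41 × 59 mm
Y8: 29 × 41 mm
→ matches Y7.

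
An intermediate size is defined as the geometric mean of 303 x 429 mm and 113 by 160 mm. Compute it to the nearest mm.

Short side: √(303 · 113) = √34239 ≈ 185.0 → 185 mm
Long side: √(429 · 160) = √68640 ≈ 262.0 → 262 mm

185 × 262 mm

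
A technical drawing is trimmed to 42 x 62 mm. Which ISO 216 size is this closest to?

B9 (44 × 62 mm)

Aspect ratio 62/42 ≈ 1.476 (ISO target is √2 ≈ 1.414).
In the B-series (B0 = 1000 × 1414 mm): B9 = 44 × 62 mm.
Off by 2 mm total — nearest standard size.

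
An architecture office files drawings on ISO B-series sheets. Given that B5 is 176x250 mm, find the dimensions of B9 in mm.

44 × 62 mm

B6: ⌊250/2⌋ × 176 = 125 × 176 mm
B7: ⌊176/2⌋ × 125 = 88 × 125 mm
B8: ⌊125/2⌋ × 88 = 62 × 88 mm
B9: ⌊88/2⌋ × 62 = 44 × 62 mm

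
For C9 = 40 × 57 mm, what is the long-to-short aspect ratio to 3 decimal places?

57 / 40 = 1.425
ISO 216 targets √2 ≈ 1.414; the +0.011 deviation is from mm rounding.

1.425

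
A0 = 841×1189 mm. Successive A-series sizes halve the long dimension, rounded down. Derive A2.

420 × 594 mm

A1: ⌊1189/2⌋ × 841 = 594 × 841 mm
A2: ⌊841/2⌋ × 594 = 420 × 594 mm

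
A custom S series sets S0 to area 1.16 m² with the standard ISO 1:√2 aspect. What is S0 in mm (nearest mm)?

Let the short side be w mm. Then w · w√2 = 1.16 m² = 1,160,000 mm².
w² = 1,160,000/√2, so w ≈ 905.7 mm; long side = w√2 ≈ 1280.8 mm.

906 × 1281 mm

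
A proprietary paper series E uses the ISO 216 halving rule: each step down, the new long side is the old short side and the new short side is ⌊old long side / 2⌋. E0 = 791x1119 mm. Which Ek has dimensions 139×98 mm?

E6

E0: 791 × 1119 mm
E1: 559 × 791 mm
E2: 395 × 559 mm
E3: 279 × 395 mm
E4: 197 × 279 mm
E5: 139 × 197 mm
E6: 98 × 139 mm
E7: 69 × 98 mm
→ matches E6.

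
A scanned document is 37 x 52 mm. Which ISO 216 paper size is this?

A9 (37 × 52 mm)

Aspect ratio 52/37 ≈ 1.405 — close to the ISO √2 ≈ 1.414.
In the A-series (A0 area = 1 m²): A9 = 37 × 52 mm.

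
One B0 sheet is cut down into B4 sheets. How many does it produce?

16

Each ISO step halves the sheet: 1 × B0 → 2 × B1 → 4 × B2 → 8 × B3 → …
From B0 to B4 is 4 halving steps: 2^4 = 16.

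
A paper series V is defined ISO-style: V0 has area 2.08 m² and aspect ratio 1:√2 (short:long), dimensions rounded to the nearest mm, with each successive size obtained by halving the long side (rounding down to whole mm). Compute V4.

Let V0's short side be w mm. w · w√2 = 2.08 m² = 2,080,000 mm², so w ≈ 1212.8 mm and w√2 ≈ 1715.1 mm → V0 = 1213 × 1715 mm.
V1: ⌊1715/2⌋ × 1213 = 857 × 1213 mm
V2: ⌊1213/2⌋ × 857 = 606 × 857 mm
V3: ⌊857/2⌋ × 606 = 428 × 606 mm
V4: ⌊606/2⌋ × 428 = 303 × 428 mm

303 × 428 mm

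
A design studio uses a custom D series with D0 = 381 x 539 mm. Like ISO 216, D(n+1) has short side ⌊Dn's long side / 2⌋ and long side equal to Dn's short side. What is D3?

D1: ⌊539/2⌋ × 381 = 269 × 381 mm
D2: ⌊381/2⌋ × 269 = 190 × 269 mm
D3: ⌊269/2⌋ × 190 = 134 × 190 mm

134 × 190 mm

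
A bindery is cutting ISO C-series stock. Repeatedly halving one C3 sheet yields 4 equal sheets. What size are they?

C5

4 = 2^2, so 2 halving steps.
C3 → C4 → … → C5 after 2 steps.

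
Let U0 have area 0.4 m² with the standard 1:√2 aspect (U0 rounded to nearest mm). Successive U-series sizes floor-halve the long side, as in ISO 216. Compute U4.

133 × 188 mm

Let U0's short side be w mm. w · w√2 = 0.4 m² = 400,000 mm², so w ≈ 531.8 mm and w√2 ≈ 752.1 mm → U0 = 532 × 752 mm.
U1: ⌊752/2⌋ × 532 = 376 × 532 mm
U2: ⌊532/2⌋ × 376 = 266 × 376 mm
U3: ⌊376/2⌋ × 266 = 188 × 266 mm
U4: ⌊266/2⌋ × 188 = 133 × 188 mm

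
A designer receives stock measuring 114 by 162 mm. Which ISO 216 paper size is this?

Aspect ratio 162/114 ≈ 1.421 — close to the ISO √2 ≈ 1.414.
In the C-series (envelope sizes, between A and B): C6 = 114 × 162 mm.

C6 (114 × 162 mm)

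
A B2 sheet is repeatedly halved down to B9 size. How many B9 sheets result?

Each ISO step halves the sheet: 1 × B2 → 2 × B3 → 4 × B4 → 8 × B5 → …
From B2 to B9 is 7 halving steps: 2^7 = 128.

128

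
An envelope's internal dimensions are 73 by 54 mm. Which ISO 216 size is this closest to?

Aspect ratio 73/54 ≈ 1.352 (ISO target is √2 ≈ 1.414).
In the A-series (A0 area = 1 m²): A8 = 52 × 74 mm.
Off by 3 mm total — nearest standard size.

A8 (52 × 74 mm)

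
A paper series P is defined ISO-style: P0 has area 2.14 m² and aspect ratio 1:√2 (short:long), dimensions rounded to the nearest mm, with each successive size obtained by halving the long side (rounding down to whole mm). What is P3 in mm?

Let P0's short side be w mm. w · w√2 = 2.14 m² = 2,140,000 mm², so w ≈ 1230.1 mm and w√2 ≈ 1739.7 mm → P0 = 1230 × 1740 mm.
P1: ⌊1740/2⌋ × 1230 = 870 × 1230 mm
P2: ⌊1230/2⌋ × 870 = 615 × 870 mm
P3: ⌊870/2⌋ × 615 = 435 × 615 mm

435 × 615 mm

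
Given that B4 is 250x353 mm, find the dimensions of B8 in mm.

62 × 88 mm

B5: ⌊353/2⌋ × 250 = 176 × 250 mm
B6: ⌊250/2⌋ × 176 = 125 × 176 mm
B7: ⌊176/2⌋ × 125 = 88 × 125 mm
B8: ⌊125/2⌋ × 88 = 62 × 88 mm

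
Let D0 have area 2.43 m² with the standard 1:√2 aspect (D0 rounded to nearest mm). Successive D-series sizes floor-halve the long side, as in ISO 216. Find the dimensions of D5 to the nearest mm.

Let D0's short side be w mm. w · w√2 = 2.43 m² = 2,430,000 mm², so w ≈ 1310.8 mm and w√2 ≈ 1853.8 mm → D0 = 1311 × 1854 mm.
D1: ⌊1854/2⌋ × 1311 = 927 × 1311 mm
D2: ⌊1311/2⌋ × 927 = 655 × 927 mm
D3: ⌊927/2⌋ × 655 = 463 × 655 mm
D4: ⌊655/2⌋ × 463 = 327 × 463 mm
D5: ⌊463/2⌋ × 327 = 231 × 327 mm

231 × 327 mm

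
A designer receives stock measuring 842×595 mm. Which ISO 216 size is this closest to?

Aspect ratio 842/595 ≈ 1.415 — close to the ISO √2 ≈ 1.414.
In the A-series (A0 area = 1 m²): A1 = 594 × 841 mm.
Off by 2 mm total — nearest standard size.

A1 (594 × 841 mm)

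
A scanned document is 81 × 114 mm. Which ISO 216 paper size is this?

Aspect ratio 114/81 ≈ 1.407 — close to the ISO √2 ≈ 1.414.
In the C-series (envelope sizes, between A and B): C7 = 81 × 114 mm.

C7 (81 × 114 mm)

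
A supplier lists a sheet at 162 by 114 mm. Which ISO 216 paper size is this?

Aspect ratio 162/114 ≈ 1.421 — close to the ISO √2 ≈ 1.414.
In the C-series (envelope sizes, between A and B): C6 = 114 × 162 mm.

C6 (114 × 162 mm)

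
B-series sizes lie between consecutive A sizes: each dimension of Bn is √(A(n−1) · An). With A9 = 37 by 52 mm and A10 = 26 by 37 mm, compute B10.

31 × 44 mm

Short side: √(37 · 26) = √962 ≈ 31.0 → 31 mm
Long side: √(52 · 37) = √1924 ≈ 43.9 → 44 mm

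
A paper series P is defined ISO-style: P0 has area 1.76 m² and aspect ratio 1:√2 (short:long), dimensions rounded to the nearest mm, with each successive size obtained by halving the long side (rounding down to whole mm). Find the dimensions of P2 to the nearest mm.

558 × 789 mm

Let P0's short side be w mm. w · w√2 = 1.76 m² = 1,760,000 mm², so w ≈ 1115.6 mm and w√2 ≈ 1577.7 mm → P0 = 1116 × 1578 mm.
P1: ⌊1578/2⌋ × 1116 = 789 × 1116 mm
P2: ⌊1116/2⌋ × 789 = 558 × 789 mm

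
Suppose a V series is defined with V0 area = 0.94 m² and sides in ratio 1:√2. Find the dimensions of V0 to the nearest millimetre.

Let the short side be w mm. Then w · w√2 = 0.94 m² = 940,000 mm².
w² = 940,000/√2, so w ≈ 815.3 mm; long side = w√2 ≈ 1153.0 mm.

815 × 1153 mm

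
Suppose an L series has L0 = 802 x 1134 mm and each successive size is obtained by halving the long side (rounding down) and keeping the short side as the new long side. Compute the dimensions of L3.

L1: ⌊1134/2⌋ × 802 = 567 × 802 mm
L2: ⌊802/2⌋ × 567 = 401 × 567 mm
L3: ⌊567/2⌋ × 401 = 283 × 401 mm

283 × 401 mm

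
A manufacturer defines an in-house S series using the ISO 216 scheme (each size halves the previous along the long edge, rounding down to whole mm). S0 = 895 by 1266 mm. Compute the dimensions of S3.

316 × 447 mm

S1: ⌊1266/2⌋ × 895 = 633 × 895 mm
S2: ⌊895/2⌋ × 633 = 447 × 633 mm
S3: ⌊633/2⌋ × 447 = 316 × 447 mm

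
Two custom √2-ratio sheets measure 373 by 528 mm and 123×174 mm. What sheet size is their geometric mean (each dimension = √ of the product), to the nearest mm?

Short side: √(373 · 123) = √45879 ≈ 214.2 → 214 mm
Long side: √(528 · 174) = √91872 ≈ 303.1 → 303 mm

214 × 303 mm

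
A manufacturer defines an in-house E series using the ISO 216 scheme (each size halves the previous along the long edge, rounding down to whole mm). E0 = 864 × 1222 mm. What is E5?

152 × 216 mm

E1: ⌊1222/2⌋ × 864 = 611 × 864 mm
E2: ⌊864/2⌋ × 611 = 432 × 611 mm
E3: ⌊611/2⌋ × 432 = 305 × 432 mm
E4: ⌊432/2⌋ × 305 = 216 × 305 mm
E5: ⌊305/2⌋ × 216 = 152 × 216 mm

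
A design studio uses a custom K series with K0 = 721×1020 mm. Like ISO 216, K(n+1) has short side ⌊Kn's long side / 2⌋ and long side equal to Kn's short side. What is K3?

255 × 360 mm

K1: ⌊1020/2⌋ × 721 = 510 × 721 mm
K2: ⌊721/2⌋ × 510 = 360 × 510 mm
K3: ⌊510/2⌋ × 360 = 255 × 360 mm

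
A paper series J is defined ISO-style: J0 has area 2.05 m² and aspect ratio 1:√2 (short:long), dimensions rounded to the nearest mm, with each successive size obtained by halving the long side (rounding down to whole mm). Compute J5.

Let J0's short side be w mm. w · w√2 = 2.05 m² = 2,050,000 mm², so w ≈ 1204.0 mm and w√2 ≈ 1702.7 mm → J0 = 1204 × 1703 mm.
J1: ⌊1703/2⌋ × 1204 = 851 × 1204 mm
J2: ⌊1204/2⌋ × 851 = 602 × 851 mm
J3: ⌊851/2⌋ × 602 = 425 × 602 mm
J4: ⌊602/2⌋ × 425 = 301 × 425 mm
J5: ⌊425/2⌋ × 301 = 212 × 301 mm

212 × 301 mm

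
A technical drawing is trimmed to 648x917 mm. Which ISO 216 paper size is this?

C1 (648 × 917 mm)

Aspect ratio 917/648 ≈ 1.415 — close to the ISO √2 ≈ 1.414.
In the C-series (envelope sizes, between A and B): C1 = 648 × 917 mm.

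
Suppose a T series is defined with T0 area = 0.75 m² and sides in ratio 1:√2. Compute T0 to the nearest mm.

728 × 1030 mm

Let the short side be w mm. Then w · w√2 = 0.75 m² = 750,000 mm².
w² = 750,000/√2, so w ≈ 728.2 mm; long side = w√2 ≈ 1029.9 mm.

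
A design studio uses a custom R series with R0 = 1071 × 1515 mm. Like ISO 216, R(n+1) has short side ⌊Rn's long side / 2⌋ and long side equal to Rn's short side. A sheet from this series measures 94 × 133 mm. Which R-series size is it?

R0: 1071 × 1515 mm
R1: 757 × 1071 mm
R2: 535 × 757 mm
R3: 378 × 535 mm
R4: 267 × 378 mm
R5: 189 × 267 mm
R6: 133 × 189 mm
R7: 94 × 133 mm
R8: 66 × 94 mm
→ matches R7.

R7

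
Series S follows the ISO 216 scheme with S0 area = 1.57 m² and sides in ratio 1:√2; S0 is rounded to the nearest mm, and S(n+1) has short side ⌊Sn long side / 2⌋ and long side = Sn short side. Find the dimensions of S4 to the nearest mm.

263 × 372 mm

Let S0's short side be w mm. w · w√2 = 1.57 m² = 1,570,000 mm², so w ≈ 1053.6 mm and w√2 ≈ 1490.1 mm → S0 = 1054 × 1490 mm.
S1: ⌊1490/2⌋ × 1054 = 745 × 1054 mm
S2: ⌊1054/2⌋ × 745 = 527 × 745 mm
S3: ⌊745/2⌋ × 527 = 372 × 527 mm
S4: ⌊527/2⌋ × 372 = 263 × 372 mm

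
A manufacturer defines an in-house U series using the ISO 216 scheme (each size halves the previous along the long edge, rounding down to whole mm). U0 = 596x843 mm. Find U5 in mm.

U1: ⌊843/2⌋ × 596 = 421 × 596 mm
U2: ⌊596/2⌋ × 421 = 298 × 421 mm
U3: ⌊421/2⌋ × 298 = 210 × 298 mm
U4: ⌊298/2⌋ × 210 = 149 × 210 mm
U5: ⌊210/2⌋ × 149 = 105 × 149 mm

105 × 149 mm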